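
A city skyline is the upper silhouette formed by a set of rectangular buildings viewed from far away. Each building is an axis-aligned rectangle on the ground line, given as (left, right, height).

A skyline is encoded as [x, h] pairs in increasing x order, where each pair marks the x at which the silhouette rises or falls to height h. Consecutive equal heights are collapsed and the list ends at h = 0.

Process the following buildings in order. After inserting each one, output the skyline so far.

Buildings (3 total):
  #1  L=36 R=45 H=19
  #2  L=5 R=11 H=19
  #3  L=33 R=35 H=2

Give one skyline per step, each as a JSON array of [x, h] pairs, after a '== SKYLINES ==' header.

== SKYLINES ==
[[36,19],[45,0]]
[[5,19],[11,0],[36,19],[45,0]]
[[5,19],[11,0],[33,2],[35,0],[36,19],[45,0]]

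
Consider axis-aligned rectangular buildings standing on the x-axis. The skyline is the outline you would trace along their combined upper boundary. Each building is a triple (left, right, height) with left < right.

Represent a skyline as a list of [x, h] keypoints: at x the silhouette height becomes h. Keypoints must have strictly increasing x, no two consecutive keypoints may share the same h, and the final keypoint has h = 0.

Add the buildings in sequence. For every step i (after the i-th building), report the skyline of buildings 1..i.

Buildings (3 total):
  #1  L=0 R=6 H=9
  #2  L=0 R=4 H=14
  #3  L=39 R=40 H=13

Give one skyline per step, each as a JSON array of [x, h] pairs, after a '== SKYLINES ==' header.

== SKYLINES ==
[[0,9],[6,0]]
[[0,14],[4,9],[6,0]]
[[0,14],[4,9],[6,0],[39,13],[40,0]]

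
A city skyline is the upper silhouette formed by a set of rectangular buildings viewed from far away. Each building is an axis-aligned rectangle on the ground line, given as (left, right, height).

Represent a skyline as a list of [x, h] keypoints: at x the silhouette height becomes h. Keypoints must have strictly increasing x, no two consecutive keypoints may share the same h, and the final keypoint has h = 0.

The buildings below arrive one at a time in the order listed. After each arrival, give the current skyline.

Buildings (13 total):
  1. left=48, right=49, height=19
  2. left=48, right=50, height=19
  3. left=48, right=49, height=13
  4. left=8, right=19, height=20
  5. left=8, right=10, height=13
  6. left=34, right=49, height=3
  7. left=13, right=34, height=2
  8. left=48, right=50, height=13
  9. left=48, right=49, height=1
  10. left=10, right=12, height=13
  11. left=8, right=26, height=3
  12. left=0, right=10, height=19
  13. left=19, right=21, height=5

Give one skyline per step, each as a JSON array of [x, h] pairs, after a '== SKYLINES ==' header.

== SKYLINES ==
[[48,19],[49,0]]
[[48,19],[50,0]]
[[48,19],[50,0]]
[[8,20],[19,0],[48,19],[50,0]]
[[8,20],[19,0],[48,19],[50,0]]
[[8,20],[19,0],[34,3],[48,19],[50,0]]
[[8,20],[19,2],[34,3],[48,19],[50,0]]
[[8,20],[19,2],[34,3],[48,19],[50,0]]
[[8,20],[19,2],[34,3],[48,19],[50,0]]
[[8,20],[19,2],[34,3],[48,19],[50,0]]
[[8,20],[19,3],[26,2],[34,3],[48,19],[50,0]]
[[0,19],[8,20],[19,3],[26,2],[34,3],[48,19],[50,0]]
[[0,19],[8,20],[19,5],[21,3],[26,2],[34,3],[48,19],[50,0]]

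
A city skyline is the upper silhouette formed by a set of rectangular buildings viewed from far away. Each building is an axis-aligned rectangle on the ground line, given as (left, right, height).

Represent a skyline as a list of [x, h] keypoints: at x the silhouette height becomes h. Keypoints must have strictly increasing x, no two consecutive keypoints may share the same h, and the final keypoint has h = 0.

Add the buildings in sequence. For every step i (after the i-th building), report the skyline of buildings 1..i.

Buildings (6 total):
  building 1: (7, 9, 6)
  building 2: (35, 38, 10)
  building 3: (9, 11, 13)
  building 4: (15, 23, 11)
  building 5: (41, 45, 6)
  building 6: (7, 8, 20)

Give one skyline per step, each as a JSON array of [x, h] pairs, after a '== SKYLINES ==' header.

== SKYLINES ==
[[7,6],[9,0]]
[[7,6],[9,0],[35,10],[38,0]]
[[7,6],[9,13],[11,0],[35,10],[38,0]]
[[7,6],[9,13],[11,0],[15,11],[23,0],[35,10],[38,0]]
[[7,6],[9,13],[11,0],[15,11],[23,0],[35,10],[38,0],[41,6],[45,0]]
[[7,20],[8,6],[9,13],[11,0],[15,11],[23,0],[35,10],[38,0],[41,6],[45,0]]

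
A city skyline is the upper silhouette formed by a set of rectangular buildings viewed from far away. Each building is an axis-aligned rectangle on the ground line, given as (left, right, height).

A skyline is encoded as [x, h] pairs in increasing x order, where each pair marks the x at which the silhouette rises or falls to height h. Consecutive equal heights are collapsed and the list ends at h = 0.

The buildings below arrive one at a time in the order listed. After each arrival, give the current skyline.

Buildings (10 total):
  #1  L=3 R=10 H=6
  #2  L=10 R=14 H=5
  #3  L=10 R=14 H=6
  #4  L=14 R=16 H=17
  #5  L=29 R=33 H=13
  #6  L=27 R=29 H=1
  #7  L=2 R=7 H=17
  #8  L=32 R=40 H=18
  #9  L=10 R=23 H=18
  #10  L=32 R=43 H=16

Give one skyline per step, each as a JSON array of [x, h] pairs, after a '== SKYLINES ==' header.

== SKYLINES ==
[[3,6],[10,0]]
[[3,6],[10,5],[14,0]]
[[3,6],[14,0]]
[[3,6],[14,17],[16,0]]
[[3,6],[14,17],[16,0],[29,13],[33,0]]
[[3,6],[14,17],[16,0],[27,1],[29,13],[33,0]]
[[2,17],[7,6],[14,17],[16,0],[27,1],[29,13],[33,0]]
[[2,17],[7,6],[14,17],[16,0],[27,1],[29,13],[32,18],[40,0]]
[[2,17],[7,6],[10,18],[23,0],[27,1],[29,13],[32,18],[40,0]]
[[2,17],[7,6],[10,18],[23,0],[27,1],[29,13],[32,18],[40,16],[43,0]]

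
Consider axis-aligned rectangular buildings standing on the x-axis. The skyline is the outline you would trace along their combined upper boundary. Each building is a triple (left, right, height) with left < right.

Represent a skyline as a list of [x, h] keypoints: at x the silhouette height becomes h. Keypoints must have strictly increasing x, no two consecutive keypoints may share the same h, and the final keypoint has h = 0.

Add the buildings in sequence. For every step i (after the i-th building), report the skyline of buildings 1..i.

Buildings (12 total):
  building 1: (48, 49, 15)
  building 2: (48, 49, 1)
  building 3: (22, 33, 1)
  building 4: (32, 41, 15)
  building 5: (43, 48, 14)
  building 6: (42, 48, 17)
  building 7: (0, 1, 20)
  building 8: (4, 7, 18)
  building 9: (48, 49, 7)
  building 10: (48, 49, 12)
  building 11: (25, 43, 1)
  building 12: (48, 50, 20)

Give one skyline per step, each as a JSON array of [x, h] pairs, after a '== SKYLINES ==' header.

== SKYLINES ==
[[48,15],[49,0]]
[[48,15],[49,0]]
[[22,1],[33,0],[48,15],[49,0]]
[[22,1],[32,15],[41,0],[48,15],[49,0]]
[[22,1],[32,15],[41,0],[43,14],[48,15],[49,0]]
[[22,1],[32,15],[41,0],[42,17],[48,15],[49,0]]
[[0,20],[1,0],[22,1],[32,15],[41,0],[42,17],[48,15],[49,0]]
[[0,20],[1,0],[4,18],[7,0],[22,1],[32,15],[41,0],[42,17],[48,15],[49,0]]
[[0,20],[1,0],[4,18],[7,0],[22,1],[32,15],[41,0],[42,17],[48,15],[49,0]]
[[0,20],[1,0],[4,18],[7,0],[22,1],[32,15],[41,0],[42,17],[48,15],[49,0]]
[[0,20],[1,0],[4,18],[7,0],[22,1],[32,15],[41,1],[42,17],[48,15],[49,0]]
[[0,20],[1,0],[4,18],[7,0],[22,1],[32,15],[41,1],[42,17],[48,20],[50,0]]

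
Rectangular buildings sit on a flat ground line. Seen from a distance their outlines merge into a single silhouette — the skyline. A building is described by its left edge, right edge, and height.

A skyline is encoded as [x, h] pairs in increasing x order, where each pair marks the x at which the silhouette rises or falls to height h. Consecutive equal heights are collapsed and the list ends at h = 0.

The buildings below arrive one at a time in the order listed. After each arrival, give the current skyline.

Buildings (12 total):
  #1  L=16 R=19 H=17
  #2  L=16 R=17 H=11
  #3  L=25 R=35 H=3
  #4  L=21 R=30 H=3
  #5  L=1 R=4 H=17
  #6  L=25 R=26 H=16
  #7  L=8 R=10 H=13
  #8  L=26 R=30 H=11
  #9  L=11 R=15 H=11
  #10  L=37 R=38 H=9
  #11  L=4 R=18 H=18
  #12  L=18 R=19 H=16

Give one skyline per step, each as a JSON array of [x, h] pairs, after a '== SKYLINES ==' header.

== SKYLINES ==
[[16,17],[19,0]]
[[16,17],[19,0]]
[[16,17],[19,0],[25,3],[35,0]]
[[16,17],[19,0],[21,3],[35,0]]
[[1,17],[4,0],[16,17],[19,0],[21,3],[35,0]]
[[1,17],[4,0],[16,17],[19,0],[21,3],[25,16],[26,3],[35,0]]
[[1,17],[4,0],[8,13],[10,0],[16,17],[19,0],[21,3],[25,16],[26,3],[35,0]]
[[1,17],[4,0],[8,13],[10,0],[16,17],[19,0],[21,3],[25,16],[26,11],[30,3],[35,0]]
[[1,17],[4,0],[8,13],[10,0],[11,11],[15,0],[16,17],[19,0],[21,3],[25,16],[26,11],[30,3],[35,0]]
[[1,17],[4,0],[8,13],[10,0],[11,11],[15,0],[16,17],[19,0],[21,3],[25,16],[26,11],[30,3],[35,0],[37,9],[38,0]]
[[1,17],[4,18],[18,17],[19,0],[21,3],[25,16],[26,11],[30,3],[35,0],[37,9],[38,0]]
[[1,17],[4,18],[18,17],[19,0],[21,3],[25,16],[26,11],[30,3],[35,0],[37,9],[38,0]]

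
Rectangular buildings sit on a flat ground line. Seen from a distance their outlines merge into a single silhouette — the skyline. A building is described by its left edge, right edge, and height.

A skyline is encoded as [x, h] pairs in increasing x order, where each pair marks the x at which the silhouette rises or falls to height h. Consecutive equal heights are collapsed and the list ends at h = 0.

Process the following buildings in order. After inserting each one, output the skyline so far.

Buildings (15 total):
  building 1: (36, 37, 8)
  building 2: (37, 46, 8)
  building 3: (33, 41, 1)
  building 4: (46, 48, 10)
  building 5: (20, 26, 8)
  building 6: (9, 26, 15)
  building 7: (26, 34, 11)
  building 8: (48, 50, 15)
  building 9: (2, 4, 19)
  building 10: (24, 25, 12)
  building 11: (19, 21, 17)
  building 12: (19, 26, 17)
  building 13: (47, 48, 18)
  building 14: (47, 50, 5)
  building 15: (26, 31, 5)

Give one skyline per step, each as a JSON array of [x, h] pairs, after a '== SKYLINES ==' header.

== SKYLINES ==
[[36,8],[37,0]]
[[36,8],[46,0]]
[[33,1],[36,8],[46,0]]
[[33,1],[36,8],[46,10],[48,0]]
[[20,8],[26,0],[33,1],[36,8],[46,10],[48,0]]
[[9,15],[26,0],[33,1],[36,8],[46,10],[48,0]]
[[9,15],[26,11],[34,1],[36,8],[46,10],[48,0]]
[[9,15],[26,11],[34,1],[36,8],[46,10],[48,15],[50,0]]
[[2,19],[4,0],[9,15],[26,11],[34,1],[36,8],[46,10],[48,15],[50,0]]
[[2,19],[4,0],[9,15],[26,11],[34,1],[36,8],[46,10],[48,15],[50,0]]
[[2,19],[4,0],[9,15],[19,17],[21,15],[26,11],[34,1],[36,8],[46,10],[48,15],[50,0]]
[[2,19],[4,0],[9,15],[19,17],[26,11],[34,1],[36,8],[46,10],[48,15],[50,0]]
[[2,19],[4,0],[9,15],[19,17],[26,11],[34,1],[36,8],[46,10],[47,18],[48,15],[50,0]]
[[2,19],[4,0],[9,15],[19,17],[26,11],[34,1],[36,8],[46,10],[47,18],[48,15],[50,0]]
[[2,19],[4,0],[9,15],[19,17],[26,11],[34,1],[36,8],[46,10],[47,18],[48,15],[50,0]]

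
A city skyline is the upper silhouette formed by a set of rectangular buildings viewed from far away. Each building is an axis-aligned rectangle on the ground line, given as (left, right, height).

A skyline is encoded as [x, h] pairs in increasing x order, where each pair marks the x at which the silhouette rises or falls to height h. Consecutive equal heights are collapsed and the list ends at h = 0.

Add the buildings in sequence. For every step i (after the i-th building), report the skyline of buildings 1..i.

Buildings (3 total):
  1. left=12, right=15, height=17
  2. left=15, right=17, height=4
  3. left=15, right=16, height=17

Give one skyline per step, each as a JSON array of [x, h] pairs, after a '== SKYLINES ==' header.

== SKYLINES ==
[[12,17],[15,0]]
[[12,17],[15,4],[17,0]]
[[12,17],[16,4],[17,0]]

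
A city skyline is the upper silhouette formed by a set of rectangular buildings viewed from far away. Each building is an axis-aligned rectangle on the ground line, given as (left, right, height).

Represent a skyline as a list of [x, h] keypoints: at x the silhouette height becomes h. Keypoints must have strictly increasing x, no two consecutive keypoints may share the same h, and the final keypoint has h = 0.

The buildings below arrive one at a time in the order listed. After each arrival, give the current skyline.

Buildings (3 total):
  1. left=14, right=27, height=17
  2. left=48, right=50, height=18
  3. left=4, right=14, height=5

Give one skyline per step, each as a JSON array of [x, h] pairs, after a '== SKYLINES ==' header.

== SKYLINES ==
[[14,17],[27,0]]
[[14,17],[27,0],[48,18],[50,0]]
[[4,5],[14,17],[27,0],[48,18],[50,0]]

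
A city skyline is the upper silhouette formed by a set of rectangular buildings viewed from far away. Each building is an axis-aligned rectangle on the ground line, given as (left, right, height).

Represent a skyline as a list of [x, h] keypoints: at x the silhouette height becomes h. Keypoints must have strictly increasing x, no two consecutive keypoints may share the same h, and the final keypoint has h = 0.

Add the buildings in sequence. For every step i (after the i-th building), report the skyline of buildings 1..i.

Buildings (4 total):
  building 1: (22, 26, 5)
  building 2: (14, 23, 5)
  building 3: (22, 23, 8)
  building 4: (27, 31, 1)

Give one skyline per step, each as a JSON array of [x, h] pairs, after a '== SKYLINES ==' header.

== SKYLINES ==
[[22,5],[26,0]]
[[14,5],[26,0]]
[[14,5],[22,8],[23,5],[26,0]]
[[14,5],[22,8],[23,5],[26,0],[27,1],[31,0]]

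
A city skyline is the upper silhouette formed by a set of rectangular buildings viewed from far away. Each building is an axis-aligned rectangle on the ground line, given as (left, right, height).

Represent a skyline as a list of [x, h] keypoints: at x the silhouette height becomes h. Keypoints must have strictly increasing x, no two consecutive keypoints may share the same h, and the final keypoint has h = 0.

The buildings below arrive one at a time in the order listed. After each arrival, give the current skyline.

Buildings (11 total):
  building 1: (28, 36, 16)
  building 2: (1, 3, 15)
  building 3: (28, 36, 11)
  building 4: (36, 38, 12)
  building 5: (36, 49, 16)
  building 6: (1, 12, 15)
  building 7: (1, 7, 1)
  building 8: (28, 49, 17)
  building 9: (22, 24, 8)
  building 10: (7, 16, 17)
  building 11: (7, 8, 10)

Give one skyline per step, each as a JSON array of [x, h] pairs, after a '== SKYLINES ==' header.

== SKYLINES ==
[[28,16],[36,0]]
[[1,15],[3,0],[28,16],[36,0]]
[[1,15],[3,0],[28,16],[36,0]]
[[1,15],[3,0],[28,16],[36,12],[38,0]]
[[1,15],[3,0],[28,16],[49,0]]
[[1,15],[12,0],[28,16],[49,0]]
[[1,15],[12,0],[28,16],[49,0]]
[[1,15],[12,0],[28,17],[49,0]]
[[1,15],[12,0],[22,8],[24,0],[28,17],[49,0]]
[[1,15],[7,17],[16,0],[22,8],[24,0],[28,17],[49,0]]
[[1,15],[7,17],[16,0],[22,8],[24,0],[28,17],[49,0]]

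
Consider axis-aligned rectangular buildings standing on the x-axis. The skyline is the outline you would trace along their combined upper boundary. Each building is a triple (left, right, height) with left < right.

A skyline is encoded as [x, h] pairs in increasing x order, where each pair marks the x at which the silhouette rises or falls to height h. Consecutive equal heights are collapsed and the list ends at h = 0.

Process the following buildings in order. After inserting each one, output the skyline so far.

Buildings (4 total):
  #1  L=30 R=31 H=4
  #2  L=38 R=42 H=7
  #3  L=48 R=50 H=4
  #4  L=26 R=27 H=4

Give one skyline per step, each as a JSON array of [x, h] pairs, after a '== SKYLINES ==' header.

== SKYLINES ==
[[30,4],[31,0]]
[[30,4],[31,0],[38,7],[42,0]]
[[30,4],[31,0],[38,7],[42,0],[48,4],[50,0]]
[[26,4],[27,0],[30,4],[31,0],[38,7],[42,0],[48,4],[50,0]]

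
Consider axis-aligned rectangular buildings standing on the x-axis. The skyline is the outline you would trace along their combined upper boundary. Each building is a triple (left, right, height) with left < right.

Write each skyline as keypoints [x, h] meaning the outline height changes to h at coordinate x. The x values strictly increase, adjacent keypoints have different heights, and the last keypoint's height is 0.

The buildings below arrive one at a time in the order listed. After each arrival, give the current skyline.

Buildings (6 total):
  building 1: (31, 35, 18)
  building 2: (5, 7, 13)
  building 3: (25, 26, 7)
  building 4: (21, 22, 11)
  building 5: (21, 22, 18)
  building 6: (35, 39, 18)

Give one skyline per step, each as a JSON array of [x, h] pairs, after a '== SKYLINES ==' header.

== SKYLINES ==
[[31,18],[35,0]]
[[5,13],[7,0],[31,18],[35,0]]
[[5,13],[7,0],[25,7],[26,0],[31,18],[35,0]]
[[5,13],[7,0],[21,11],[22,0],[25,7],[26,0],[31,18],[35,0]]
[[5,13],[7,0],[21,18],[22,0],[25,7],[26,0],[31,18],[35,0]]
[[5,13],[7,0],[21,18],[22,0],[25,7],[26,0],[31,18],[39,0]]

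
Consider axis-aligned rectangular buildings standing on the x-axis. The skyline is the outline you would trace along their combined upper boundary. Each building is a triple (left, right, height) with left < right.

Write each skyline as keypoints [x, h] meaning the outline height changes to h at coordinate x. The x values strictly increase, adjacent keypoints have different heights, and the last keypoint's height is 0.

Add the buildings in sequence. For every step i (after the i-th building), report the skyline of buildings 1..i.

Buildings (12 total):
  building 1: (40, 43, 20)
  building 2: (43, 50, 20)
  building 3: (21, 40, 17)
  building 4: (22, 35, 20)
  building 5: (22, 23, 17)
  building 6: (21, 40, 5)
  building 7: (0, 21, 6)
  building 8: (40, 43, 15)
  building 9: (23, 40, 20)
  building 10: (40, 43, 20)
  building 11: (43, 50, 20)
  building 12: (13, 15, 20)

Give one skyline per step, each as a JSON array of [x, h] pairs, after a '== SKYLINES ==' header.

== SKYLINES ==
[[40,20],[43,0]]
[[40,20],[50,0]]
[[21,17],[40,20],[50,0]]
[[21,17],[22,20],[35,17],[40,20],[50,0]]
[[21,17],[22,20],[35,17],[40,20],[50,0]]
[[21,17],[22,20],[35,17],[40,20],[50,0]]
[[0,6],[21,17],[22,20],[35,17],[40,20],[50,0]]
[[0,6],[21,17],[22,20],[35,17],[40,20],[50,0]]
[[0,6],[21,17],[22,20],[50,0]]
[[0,6],[21,17],[22,20],[50,0]]
[[0,6],[21,17],[22,20],[50,0]]
[[0,6],[13,20],[15,6],[21,17],[22,20],[50,0]]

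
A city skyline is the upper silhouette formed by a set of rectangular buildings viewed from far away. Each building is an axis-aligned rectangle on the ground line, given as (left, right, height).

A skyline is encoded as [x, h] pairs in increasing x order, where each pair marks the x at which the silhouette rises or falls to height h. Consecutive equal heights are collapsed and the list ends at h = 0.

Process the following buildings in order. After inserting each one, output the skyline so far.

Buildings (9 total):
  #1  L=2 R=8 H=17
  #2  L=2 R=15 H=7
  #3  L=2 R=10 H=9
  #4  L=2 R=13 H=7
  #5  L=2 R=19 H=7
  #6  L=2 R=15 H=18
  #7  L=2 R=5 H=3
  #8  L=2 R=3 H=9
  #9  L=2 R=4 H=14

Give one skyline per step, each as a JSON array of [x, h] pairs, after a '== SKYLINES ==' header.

== SKYLINES ==
[[2,17],[8,0]]
[[2,17],[8,7],[15,0]]
[[2,17],[8,9],[10,7],[15,0]]
[[2,17],[8,9],[10,7],[15,0]]
[[2,17],[8,9],[10,7],[19,0]]
[[2,18],[15,7],[19,0]]
[[2,18],[15,7],[19,0]]
[[2,18],[15,7],[19,0]]
[[2,18],[15,7],[19,0]]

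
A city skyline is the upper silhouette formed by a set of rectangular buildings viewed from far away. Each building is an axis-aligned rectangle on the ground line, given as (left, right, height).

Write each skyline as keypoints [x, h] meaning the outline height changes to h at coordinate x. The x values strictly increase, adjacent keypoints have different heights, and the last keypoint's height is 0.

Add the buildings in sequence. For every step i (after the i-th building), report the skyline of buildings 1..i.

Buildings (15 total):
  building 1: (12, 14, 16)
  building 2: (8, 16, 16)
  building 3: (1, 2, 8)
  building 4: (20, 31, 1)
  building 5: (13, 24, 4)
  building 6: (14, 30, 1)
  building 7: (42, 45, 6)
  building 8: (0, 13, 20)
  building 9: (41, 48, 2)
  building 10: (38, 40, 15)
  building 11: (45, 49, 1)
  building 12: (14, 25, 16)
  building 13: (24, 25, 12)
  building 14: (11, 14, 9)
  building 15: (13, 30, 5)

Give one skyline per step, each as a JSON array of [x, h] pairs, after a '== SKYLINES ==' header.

== SKYLINES ==
[[12,16],[14,0]]
[[8,16],[16,0]]
[[1,8],[2,0],[8,16],[16,0]]
[[1,8],[2,0],[8,16],[16,0],[20,1],[31,0]]
[[1,8],[2,0],[8,16],[16,4],[24,1],[31,0]]
[[1,8],[2,0],[8,16],[16,4],[24,1],[31,0]]
[[1,8],[2,0],[8,16],[16,4],[24,1],[31,0],[42,6],[45,0]]
[[0,20],[13,16],[16,4],[24,1],[31,0],[42,6],[45,0]]
[[0,20],[13,16],[16,4],[24,1],[31,0],[41,2],[42,6],[45,2],[48,0]]
[[0,20],[13,16],[16,4],[24,1],[31,0],[38,15],[40,0],[41,2],[42,6],[45,2],[48,0]]
[[0,20],[13,16],[16,4],[24,1],[31,0],[38,15],[40,0],[41,2],[42,6],[45,2],[48,1],[49,0]]
[[0,20],[13,16],[25,1],[31,0],[38,15],[40,0],[41,2],[42,6],[45,2],[48,1],[49,0]]
[[0,20],[13,16],[25,1],[31,0],[38,15],[40,0],[41,2],[42,6],[45,2],[48,1],[49,0]]
[[0,20],[13,16],[25,1],[31,0],[38,15],[40,0],[41,2],[42,6],[45,2],[48,1],[49,0]]
[[0,20],[13,16],[25,5],[30,1],[31,0],[38,15],[40,0],[41,2],[42,6],[45,2],[48,1],[49,0]]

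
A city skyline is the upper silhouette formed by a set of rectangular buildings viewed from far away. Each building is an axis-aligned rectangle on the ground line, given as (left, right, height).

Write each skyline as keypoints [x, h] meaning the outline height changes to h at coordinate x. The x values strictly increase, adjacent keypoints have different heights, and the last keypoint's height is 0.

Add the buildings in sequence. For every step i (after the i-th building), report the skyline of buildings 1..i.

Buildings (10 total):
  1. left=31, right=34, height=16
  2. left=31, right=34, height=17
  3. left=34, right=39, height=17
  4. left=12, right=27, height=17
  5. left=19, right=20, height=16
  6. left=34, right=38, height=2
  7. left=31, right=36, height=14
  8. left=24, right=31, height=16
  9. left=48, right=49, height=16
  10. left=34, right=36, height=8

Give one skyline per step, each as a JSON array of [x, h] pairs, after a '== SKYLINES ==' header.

== SKYLINES ==
[[31,16],[34,0]]
[[31,17],[34,0]]
[[31,17],[39,0]]
[[12,17],[27,0],[31,17],[39,0]]
[[12,17],[27,0],[31,17],[39,0]]
[[12,17],[27,0],[31,17],[39,0]]
[[12,17],[27,0],[31,17],[39,0]]
[[12,17],[27,16],[31,17],[39,0]]
[[12,17],[27,16],[31,17],[39,0],[48,16],[49,0]]
[[12,17],[27,16],[31,17],[39,0],[48,16],[49,0]]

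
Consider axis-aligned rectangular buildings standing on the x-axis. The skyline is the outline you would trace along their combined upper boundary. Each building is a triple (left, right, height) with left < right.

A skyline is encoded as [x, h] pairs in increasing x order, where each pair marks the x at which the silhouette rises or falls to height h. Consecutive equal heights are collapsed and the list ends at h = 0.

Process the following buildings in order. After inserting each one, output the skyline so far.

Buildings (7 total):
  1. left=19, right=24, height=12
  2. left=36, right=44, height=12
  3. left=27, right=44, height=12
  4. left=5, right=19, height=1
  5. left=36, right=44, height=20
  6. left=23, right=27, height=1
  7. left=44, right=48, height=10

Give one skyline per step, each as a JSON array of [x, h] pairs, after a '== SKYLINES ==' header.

== SKYLINES ==
[[19,12],[24,0]]
[[19,12],[24,0],[36,12],[44,0]]
[[19,12],[24,0],[27,12],[44,0]]
[[5,1],[19,12],[24,0],[27,12],[44,0]]
[[5,1],[19,12],[24,0],[27,12],[36,20],[44,0]]
[[5,1],[19,12],[24,1],[27,12],[36,20],[44,0]]
[[5,1],[19,12],[24,1],[27,12],[36,20],[44,10],[48,0]]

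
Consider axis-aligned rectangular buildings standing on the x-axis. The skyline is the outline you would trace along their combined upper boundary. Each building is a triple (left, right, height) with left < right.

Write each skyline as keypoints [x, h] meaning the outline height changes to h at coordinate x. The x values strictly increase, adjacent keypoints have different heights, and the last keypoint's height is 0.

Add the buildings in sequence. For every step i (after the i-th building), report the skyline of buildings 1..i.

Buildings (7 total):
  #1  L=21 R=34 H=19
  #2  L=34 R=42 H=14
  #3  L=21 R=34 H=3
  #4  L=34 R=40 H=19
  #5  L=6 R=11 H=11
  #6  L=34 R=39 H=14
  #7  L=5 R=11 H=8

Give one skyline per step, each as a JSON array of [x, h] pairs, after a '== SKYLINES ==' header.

== SKYLINES ==
[[21,19],[34,0]]
[[21,19],[34,14],[42,0]]
[[21,19],[34,14],[42,0]]
[[21,19],[40,14],[42,0]]
[[6,11],[11,0],[21,19],[40,14],[42,0]]
[[6,11],[11,0],[21,19],[40,14],[42,0]]
[[5,8],[6,11],[11,0],[21,19],[40,14],[42,0]]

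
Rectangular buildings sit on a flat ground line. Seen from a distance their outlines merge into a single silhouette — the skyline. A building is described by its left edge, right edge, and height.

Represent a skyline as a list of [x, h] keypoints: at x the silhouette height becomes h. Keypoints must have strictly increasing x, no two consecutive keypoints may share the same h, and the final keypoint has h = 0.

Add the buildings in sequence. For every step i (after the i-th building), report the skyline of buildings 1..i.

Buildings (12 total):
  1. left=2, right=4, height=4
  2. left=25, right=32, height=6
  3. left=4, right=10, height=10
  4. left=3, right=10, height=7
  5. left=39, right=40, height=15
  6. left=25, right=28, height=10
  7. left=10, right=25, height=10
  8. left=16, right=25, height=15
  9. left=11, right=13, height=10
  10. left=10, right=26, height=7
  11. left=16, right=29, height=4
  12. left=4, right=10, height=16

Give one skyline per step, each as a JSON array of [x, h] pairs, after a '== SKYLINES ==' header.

== SKYLINES ==
[[2,4],[4,0]]
[[2,4],[4,0],[25,6],[32,0]]
[[2,4],[4,10],[10,0],[25,6],[32,0]]
[[2,4],[3,7],[4,10],[10,0],[25,6],[32,0]]
[[2,4],[3,7],[4,10],[10,0],[25,6],[32,0],[39,15],[40,0]]
[[2,4],[3,7],[4,10],[10,0],[25,10],[28,6],[32,0],[39,15],[40,0]]
[[2,4],[3,7],[4,10],[28,6],[32,0],[39,15],[40,0]]
[[2,4],[3,7],[4,10],[16,15],[25,10],[28,6],[32,0],[39,15],[40,0]]
[[2,4],[3,7],[4,10],[16,15],[25,10],[28,6],[32,0],[39,15],[40,0]]
[[2,4],[3,7],[4,10],[16,15],[25,10],[28,6],[32,0],[39,15],[40,0]]
[[2,4],[3,7],[4,10],[16,15],[25,10],[28,6],[32,0],[39,15],[40,0]]
[[2,4],[3,7],[4,16],[10,10],[16,15],[25,10],[28,6],[32,0],[39,15],[40,0]]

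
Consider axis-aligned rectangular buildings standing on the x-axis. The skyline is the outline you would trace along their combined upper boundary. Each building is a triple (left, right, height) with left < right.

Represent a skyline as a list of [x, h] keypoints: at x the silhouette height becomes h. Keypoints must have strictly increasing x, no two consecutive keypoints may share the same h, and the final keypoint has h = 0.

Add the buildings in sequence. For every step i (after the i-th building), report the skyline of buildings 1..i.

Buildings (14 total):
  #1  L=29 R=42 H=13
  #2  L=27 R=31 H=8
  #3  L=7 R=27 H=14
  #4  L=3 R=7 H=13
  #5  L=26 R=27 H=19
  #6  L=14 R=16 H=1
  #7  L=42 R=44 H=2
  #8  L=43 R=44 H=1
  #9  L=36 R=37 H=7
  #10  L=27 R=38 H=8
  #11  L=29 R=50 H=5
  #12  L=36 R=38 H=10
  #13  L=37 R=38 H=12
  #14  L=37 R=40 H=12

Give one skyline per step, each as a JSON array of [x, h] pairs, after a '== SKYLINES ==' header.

== SKYLINES ==
[[29,13],[42,0]]
[[27,8],[29,13],[42,0]]
[[7,14],[27,8],[29,13],[42,0]]
[[3,13],[7,14],[27,8],[29,13],[42,0]]
[[3,13],[7,14],[26,19],[27,8],[29,13],[42,0]]
[[3,13],[7,14],[26,19],[27,8],[29,13],[42,0]]
[[3,13],[7,14],[26,19],[27,8],[29,13],[42,2],[44,0]]
[[3,13],[7,14],[26,19],[27,8],[29,13],[42,2],[44,0]]
[[3,13],[7,14],[26,19],[27,8],[29,13],[42,2],[44,0]]
[[3,13],[7,14],[26,19],[27,8],[29,13],[42,2],[44,0]]
[[3,13],[7,14],[26,19],[27,8],[29,13],[42,5],[50,0]]
[[3,13],[7,14],[26,19],[27,8],[29,13],[42,5],[50,0]]
[[3,13],[7,14],[26,19],[27,8],[29,13],[42,5],[50,0]]
[[3,13],[7,14],[26,19],[27,8],[29,13],[42,5],[50,0]]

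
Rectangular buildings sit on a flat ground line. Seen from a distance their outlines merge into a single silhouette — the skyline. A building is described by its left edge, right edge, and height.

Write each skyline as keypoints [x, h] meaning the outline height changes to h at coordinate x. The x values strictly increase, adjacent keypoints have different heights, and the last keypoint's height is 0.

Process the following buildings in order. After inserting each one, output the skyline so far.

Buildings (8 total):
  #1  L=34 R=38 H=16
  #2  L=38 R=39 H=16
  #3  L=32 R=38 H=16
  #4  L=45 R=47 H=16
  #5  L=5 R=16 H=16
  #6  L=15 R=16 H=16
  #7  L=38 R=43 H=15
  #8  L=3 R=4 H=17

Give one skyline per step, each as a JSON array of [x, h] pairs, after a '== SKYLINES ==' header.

== SKYLINES ==
[[34,16],[38,0]]
[[34,16],[39,0]]
[[32,16],[39,0]]
[[32,16],[39,0],[45,16],[47,0]]
[[5,16],[16,0],[32,16],[39,0],[45,16],[47,0]]
[[5,16],[16,0],[32,16],[39,0],[45,16],[47,0]]
[[5,16],[16,0],[32,16],[39,15],[43,0],[45,16],[47,0]]
[[3,17],[4,0],[5,16],[16,0],[32,16],[39,15],[43,0],[45,16],[47,0]]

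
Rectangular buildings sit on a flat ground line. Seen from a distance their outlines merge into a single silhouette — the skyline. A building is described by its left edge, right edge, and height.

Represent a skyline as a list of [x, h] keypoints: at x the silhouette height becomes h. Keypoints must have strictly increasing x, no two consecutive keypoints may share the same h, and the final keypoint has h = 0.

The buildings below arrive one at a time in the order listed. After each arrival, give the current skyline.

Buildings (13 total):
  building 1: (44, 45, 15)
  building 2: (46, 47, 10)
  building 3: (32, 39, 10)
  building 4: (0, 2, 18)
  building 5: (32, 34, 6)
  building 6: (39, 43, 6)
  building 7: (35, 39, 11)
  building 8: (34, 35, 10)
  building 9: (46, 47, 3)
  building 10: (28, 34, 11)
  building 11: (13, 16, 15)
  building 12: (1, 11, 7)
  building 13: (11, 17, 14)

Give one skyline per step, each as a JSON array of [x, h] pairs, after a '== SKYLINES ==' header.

== SKYLINES ==
[[44,15],[45,0]]
[[44,15],[45,0],[46,10],[47,0]]
[[32,10],[39,0],[44,15],[45,0],[46,10],[47,0]]
[[0,18],[2,0],[32,10],[39,0],[44,15],[45,0],[46,10],[47,0]]
[[0,18],[2,0],[32,10],[39,0],[44,15],[45,0],[46,10],[47,0]]
[[0,18],[2,0],[32,10],[39,6],[43,0],[44,15],[45,0],[46,10],[47,0]]
[[0,18],[2,0],[32,10],[35,11],[39,6],[43,0],[44,15],[45,0],[46,10],[47,0]]
[[0,18],[2,0],[32,10],[35,11],[39,6],[43,0],[44,15],[45,0],[46,10],[47,0]]
[[0,18],[2,0],[32,10],[35,11],[39,6],[43,0],[44,15],[45,0],[46,10],[47,0]]
[[0,18],[2,0],[28,11],[34,10],[35,11],[39,6],[43,0],[44,15],[45,0],[46,10],[47,0]]
[[0,18],[2,0],[13,15],[16,0],[28,11],[34,10],[35,11],[39,6],[43,0],[44,15],[45,0],[46,10],[47,0]]
[[0,18],[2,7],[11,0],[13,15],[16,0],[28,11],[34,10],[35,11],[39,6],[43,0],[44,15],[45,0],[46,10],[47,0]]
[[0,18],[2,7],[11,14],[13,15],[16,14],[17,0],[28,11],[34,10],[35,11],[39,6],[43,0],[44,15],[45,0],[46,10],[47,0]]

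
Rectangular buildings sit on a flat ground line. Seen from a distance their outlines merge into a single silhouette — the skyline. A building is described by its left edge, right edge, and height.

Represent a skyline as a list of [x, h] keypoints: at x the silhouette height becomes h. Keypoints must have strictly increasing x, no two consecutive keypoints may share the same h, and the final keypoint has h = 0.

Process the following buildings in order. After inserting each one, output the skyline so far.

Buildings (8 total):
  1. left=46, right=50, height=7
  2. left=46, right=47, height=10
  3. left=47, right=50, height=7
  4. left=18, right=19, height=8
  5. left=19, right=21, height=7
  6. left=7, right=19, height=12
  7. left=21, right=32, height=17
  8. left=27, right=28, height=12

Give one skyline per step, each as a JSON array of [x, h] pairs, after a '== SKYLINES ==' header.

== SKYLINES ==
[[46,7],[50,0]]
[[46,10],[47,7],[50,0]]
[[46,10],[47,7],[50,0]]
[[18,8],[19,0],[46,10],[47,7],[50,0]]
[[18,8],[19,7],[21,0],[46,10],[47,7],[50,0]]
[[7,12],[19,7],[21,0],[46,10],[47,7],[50,0]]
[[7,12],[19,7],[21,17],[32,0],[46,10],[47,7],[50,0]]
[[7,12],[19,7],[21,17],[32,0],[46,10],[47,7],[50,0]]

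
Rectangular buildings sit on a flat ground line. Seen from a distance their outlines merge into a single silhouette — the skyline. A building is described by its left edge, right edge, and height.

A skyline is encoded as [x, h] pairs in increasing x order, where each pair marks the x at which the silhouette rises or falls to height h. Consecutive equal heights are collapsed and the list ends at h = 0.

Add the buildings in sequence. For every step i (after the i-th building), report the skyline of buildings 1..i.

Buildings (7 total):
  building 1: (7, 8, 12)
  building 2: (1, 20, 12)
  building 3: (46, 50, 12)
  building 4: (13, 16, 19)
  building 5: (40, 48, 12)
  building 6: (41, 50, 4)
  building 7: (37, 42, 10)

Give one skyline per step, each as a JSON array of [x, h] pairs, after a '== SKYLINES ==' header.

== SKYLINES ==
[[7,12],[8,0]]
[[1,12],[20,0]]
[[1,12],[20,0],[46,12],[50,0]]
[[1,12],[13,19],[16,12],[20,0],[46,12],[50,0]]
[[1,12],[13,19],[16,12],[20,0],[40,12],[50,0]]
[[1,12],[13,19],[16,12],[20,0],[40,12],[50,0]]
[[1,12],[13,19],[16,12],[20,0],[37,10],[40,12],[50,0]]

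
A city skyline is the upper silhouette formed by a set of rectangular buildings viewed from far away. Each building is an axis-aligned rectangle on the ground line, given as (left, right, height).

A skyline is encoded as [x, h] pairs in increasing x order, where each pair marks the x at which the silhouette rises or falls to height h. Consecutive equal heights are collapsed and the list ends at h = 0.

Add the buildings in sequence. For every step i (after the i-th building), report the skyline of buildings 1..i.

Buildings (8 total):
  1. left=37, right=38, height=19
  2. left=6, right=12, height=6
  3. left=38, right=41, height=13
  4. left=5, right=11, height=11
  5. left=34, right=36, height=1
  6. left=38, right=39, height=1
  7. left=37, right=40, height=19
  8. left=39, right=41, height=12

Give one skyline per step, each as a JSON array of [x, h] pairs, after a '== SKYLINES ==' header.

== SKYLINES ==
[[37,19],[38,0]]
[[6,6],[12,0],[37,19],[38,0]]
[[6,6],[12,0],[37,19],[38,13],[41,0]]
[[5,11],[11,6],[12,0],[37,19],[38,13],[41,0]]
[[5,11],[11,6],[12,0],[34,1],[36,0],[37,19],[38,13],[41,0]]
[[5,11],[11,6],[12,0],[34,1],[36,0],[37,19],[38,13],[41,0]]
[[5,11],[11,6],[12,0],[34,1],[36,0],[37,19],[40,13],[41,0]]
[[5,11],[11,6],[12,0],[34,1],[36,0],[37,19],[40,13],[41,0]]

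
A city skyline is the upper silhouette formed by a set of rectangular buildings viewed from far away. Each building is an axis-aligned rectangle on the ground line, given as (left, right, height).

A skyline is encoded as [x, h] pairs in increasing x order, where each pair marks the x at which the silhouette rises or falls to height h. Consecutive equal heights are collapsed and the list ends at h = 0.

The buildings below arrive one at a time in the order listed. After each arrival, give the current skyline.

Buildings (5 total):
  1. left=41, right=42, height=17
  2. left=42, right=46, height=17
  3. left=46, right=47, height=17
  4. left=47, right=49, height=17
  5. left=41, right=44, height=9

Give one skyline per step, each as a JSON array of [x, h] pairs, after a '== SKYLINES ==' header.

== SKYLINES ==
[[41,17],[42,0]]
[[41,17],[46,0]]
[[41,17],[47,0]]
[[41,17],[49,0]]
[[41,17],[49,0]]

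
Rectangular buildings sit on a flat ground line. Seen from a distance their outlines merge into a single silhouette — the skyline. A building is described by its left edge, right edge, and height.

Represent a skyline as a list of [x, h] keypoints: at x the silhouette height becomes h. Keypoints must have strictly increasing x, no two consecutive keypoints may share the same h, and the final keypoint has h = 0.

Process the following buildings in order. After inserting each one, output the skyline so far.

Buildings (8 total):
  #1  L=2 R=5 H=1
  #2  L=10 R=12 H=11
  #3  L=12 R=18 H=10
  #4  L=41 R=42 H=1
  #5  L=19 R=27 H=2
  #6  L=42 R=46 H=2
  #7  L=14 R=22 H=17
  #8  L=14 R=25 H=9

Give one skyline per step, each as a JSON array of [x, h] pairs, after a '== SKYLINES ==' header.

== SKYLINES ==
[[2,1],[5,0]]
[[2,1],[5,0],[10,11],[12,0]]
[[2,1],[5,0],[10,11],[12,10],[18,0]]
[[2,1],[5,0],[10,11],[12,10],[18,0],[41,1],[42,0]]
[[2,1],[5,0],[10,11],[12,10],[18,0],[19,2],[27,0],[41,1],[42,0]]
[[2,1],[5,0],[10,11],[12,10],[18,0],[19,2],[27,0],[41,1],[42,2],[46,0]]
[[2,1],[5,0],[10,11],[12,10],[14,17],[22,2],[27,0],[41,1],[42,2],[46,0]]
[[2,1],[5,0],[10,11],[12,10],[14,17],[22,9],[25,2],[27,0],[41,1],[42,2],[46,0]]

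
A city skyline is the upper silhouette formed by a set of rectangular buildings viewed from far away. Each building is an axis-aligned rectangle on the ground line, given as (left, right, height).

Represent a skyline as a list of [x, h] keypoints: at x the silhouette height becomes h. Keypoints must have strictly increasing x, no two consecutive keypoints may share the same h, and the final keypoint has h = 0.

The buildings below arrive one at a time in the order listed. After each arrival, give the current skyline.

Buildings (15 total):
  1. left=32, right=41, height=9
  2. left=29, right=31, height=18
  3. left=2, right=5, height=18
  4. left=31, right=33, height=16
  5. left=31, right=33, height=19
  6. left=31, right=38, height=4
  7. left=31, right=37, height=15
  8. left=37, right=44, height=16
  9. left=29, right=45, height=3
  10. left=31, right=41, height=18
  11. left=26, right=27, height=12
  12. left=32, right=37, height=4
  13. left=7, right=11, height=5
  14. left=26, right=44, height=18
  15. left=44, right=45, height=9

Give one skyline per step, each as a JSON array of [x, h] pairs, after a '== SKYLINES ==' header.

== SKYLINES ==
[[32,9],[41,0]]
[[29,18],[31,0],[32,9],[41,0]]
[[2,18],[5,0],[29,18],[31,0],[32,9],[41,0]]
[[2,18],[5,0],[29,18],[31,16],[33,9],[41,0]]
[[2,18],[5,0],[29,18],[31,19],[33,9],[41,0]]
[[2,18],[5,0],[29,18],[31,19],[33,9],[41,0]]
[[2,18],[5,0],[29,18],[31,19],[33,15],[37,9],[41,0]]
[[2,18],[5,0],[29,18],[31,19],[33,15],[37,16],[44,0]]
[[2,18],[5,0],[29,18],[31,19],[33,15],[37,16],[44,3],[45,0]]
[[2,18],[5,0],[29,18],[31,19],[33,18],[41,16],[44,3],[45,0]]
[[2,18],[5,0],[26,12],[27,0],[29,18],[31,19],[33,18],[41,16],[44,3],[45,0]]
[[2,18],[5,0],[26,12],[27,0],[29,18],[31,19],[33,18],[41,16],[44,3],[45,0]]
[[2,18],[5,0],[7,5],[11,0],[26,12],[27,0],[29,18],[31,19],[33,18],[41,16],[44,3],[45,0]]
[[2,18],[5,0],[7,5],[11,0],[26,18],[31,19],[33,18],[44,3],[45,0]]
[[2,18],[5,0],[7,5],[11,0],[26,18],[31,19],[33,18],[44,9],[45,0]]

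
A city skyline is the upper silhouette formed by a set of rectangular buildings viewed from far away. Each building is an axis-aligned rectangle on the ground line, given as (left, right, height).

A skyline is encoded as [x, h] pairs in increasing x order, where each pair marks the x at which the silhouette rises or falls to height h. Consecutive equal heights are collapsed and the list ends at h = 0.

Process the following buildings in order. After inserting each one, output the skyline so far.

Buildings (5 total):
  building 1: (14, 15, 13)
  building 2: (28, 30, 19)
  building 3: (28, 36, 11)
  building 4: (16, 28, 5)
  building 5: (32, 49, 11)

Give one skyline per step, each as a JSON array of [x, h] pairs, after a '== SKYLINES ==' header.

== SKYLINES ==
[[14,13],[15,0]]
[[14,13],[15,0],[28,19],[30,0]]
[[14,13],[15,0],[28,19],[30,11],[36,0]]
[[14,13],[15,0],[16,5],[28,19],[30,11],[36,0]]
[[14,13],[15,0],[16,5],[28,19],[30,11],[49,0]]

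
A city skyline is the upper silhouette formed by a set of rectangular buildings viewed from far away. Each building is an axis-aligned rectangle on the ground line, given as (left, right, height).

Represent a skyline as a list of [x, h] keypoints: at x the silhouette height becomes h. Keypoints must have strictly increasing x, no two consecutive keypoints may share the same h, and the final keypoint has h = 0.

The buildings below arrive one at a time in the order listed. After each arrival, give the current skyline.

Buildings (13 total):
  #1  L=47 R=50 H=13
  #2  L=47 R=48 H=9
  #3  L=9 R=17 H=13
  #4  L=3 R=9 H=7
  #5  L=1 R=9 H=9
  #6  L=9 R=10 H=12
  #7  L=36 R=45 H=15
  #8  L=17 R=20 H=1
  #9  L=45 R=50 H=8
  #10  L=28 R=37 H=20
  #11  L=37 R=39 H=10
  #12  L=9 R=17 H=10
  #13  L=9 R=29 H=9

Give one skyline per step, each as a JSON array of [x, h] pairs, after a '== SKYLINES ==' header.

== SKYLINES ==
[[47,13],[50,0]]
[[47,13],[50,0]]
[[9,13],[17,0],[47,13],[50,0]]
[[3,7],[9,13],[17,0],[47,13],[50,0]]
[[1,9],[9,13],[17,0],[47,13],[50,0]]
[[1,9],[9,13],[17,0],[47,13],[50,0]]
[[1,9],[9,13],[17,0],[36,15],[45,0],[47,13],[50,0]]
[[1,9],[9,13],[17,1],[20,0],[36,15],[45,0],[47,13],[50,0]]
[[1,9],[9,13],[17,1],[20,0],[36,15],[45,8],[47,13],[50,0]]
[[1,9],[9,13],[17,1],[20,0],[28,20],[37,15],[45,8],[47,13],[50,0]]
[[1,9],[9,13],[17,1],[20,0],[28,20],[37,15],[45,8],[47,13],[50,0]]
[[1,9],[9,13],[17,1],[20,0],[28,20],[37,15],[45,8],[47,13],[50,0]]
[[1,9],[9,13],[17,9],[28,20],[37,15],[45,8],[47,13],[50,0]]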